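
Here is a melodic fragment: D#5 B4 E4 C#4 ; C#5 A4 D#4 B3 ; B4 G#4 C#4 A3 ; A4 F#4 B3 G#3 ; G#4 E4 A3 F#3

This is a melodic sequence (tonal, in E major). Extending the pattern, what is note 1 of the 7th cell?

E4

The unit is 4 notes. Position-1 pitches of the 5 shown cells: D#5, C#5, B4, A4, G#4.
Each moves down a 2nd. Continuing: F#4 → E4.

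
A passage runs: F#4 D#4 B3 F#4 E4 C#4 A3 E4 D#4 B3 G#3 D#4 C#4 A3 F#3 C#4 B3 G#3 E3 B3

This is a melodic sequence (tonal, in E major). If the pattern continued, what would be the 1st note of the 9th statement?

Grouping in 4s, the 1st note of each cell is F#4, E4, D#4, C#4, B3.
Extending down a 2nd: A3 → G#3 → F#3 → E3.

E3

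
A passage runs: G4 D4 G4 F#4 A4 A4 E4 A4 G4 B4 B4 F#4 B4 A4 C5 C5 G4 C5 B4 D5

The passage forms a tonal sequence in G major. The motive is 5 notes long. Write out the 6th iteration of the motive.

With a 5-note motive the entries are G4, A4, B4, C5, each up a 2nd from the previous.
Extending up a 2nd: D5 → E5.
Statement 6 starts on E5 and keeps the same diatonic contour: E5 B4 E5 D5 F#5.

E5 B4 E5 D5 F#5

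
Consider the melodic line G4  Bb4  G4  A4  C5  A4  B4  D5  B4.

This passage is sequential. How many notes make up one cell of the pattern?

9 notes total. Splitting into 3 groups of 3:
G4 Bb4 G4 | A4 C5 A4 | B4 D5 B4
Every group is a transposition up a 2nd of the one before; no shorter unit works.

3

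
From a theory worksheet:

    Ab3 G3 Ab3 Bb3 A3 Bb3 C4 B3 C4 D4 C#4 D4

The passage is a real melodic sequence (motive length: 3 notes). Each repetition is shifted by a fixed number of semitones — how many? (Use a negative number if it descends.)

2

Taking 3-note groups, the heads are Ab3, Bb3, C4, D4: the pattern moves up a 2nd.
Ab3→Bb3 is 58 − 56 = 2 semitones.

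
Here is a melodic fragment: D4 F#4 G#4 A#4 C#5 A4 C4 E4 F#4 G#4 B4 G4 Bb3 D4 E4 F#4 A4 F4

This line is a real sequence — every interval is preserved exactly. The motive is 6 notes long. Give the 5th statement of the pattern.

The 6-note cells begin on D4, C4, Bb3 — each down a 2nd from the last.
Continuing the starts: Ab3 → Gb3.
Statement 5 starts on Gb3 and keeps the same exact contour: Gb3 Bb3 C4 D4 F4 Db4.

Gb3 Bb3 C4 D4 F4 Db4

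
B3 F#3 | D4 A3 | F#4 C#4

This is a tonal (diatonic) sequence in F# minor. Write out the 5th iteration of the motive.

C#5 G#4

The 2-note cells begin on B3, D4, F#4 — each up a 3rd from the last.
Extending up a 3rd: A4 → C#5.
From C#5 the diatonic shape gives C#5 G#4.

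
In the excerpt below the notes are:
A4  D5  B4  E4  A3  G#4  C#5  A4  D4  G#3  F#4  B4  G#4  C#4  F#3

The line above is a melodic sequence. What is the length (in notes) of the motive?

There are 15 notes; a 5-note unit gives 3 cells:
A4 D5 B4 E4 A3 | G#4 C#5 A4 D4 G#3 | F#4 B4 G#4 C#4 F#3
That's a consistent down a 2nd shift per cell, and no other grouping gives one.

5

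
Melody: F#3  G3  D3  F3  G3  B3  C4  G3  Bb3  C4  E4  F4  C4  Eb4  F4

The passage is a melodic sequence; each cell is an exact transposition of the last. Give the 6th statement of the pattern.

The 5-note cells begin on F#3, B3, E4 — each up a 4th from the last.
Continuing the starts: A4 → D5 → G5.
From G5 the exact shape gives G5 Ab5 Eb5 Gb5 Ab5.

G5 Ab5 Eb5 Gb5 Ab5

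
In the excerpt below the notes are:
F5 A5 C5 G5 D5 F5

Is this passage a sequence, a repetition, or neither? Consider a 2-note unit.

neither

Note 1 of cell 2 is C5; if this were a sequence it would be E5. No unit length gives a consistent transposition pattern.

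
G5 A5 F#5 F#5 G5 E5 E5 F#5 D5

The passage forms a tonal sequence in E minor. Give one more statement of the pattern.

D5 E5 C5

The 3-note cells begin on G5, F#5, E5 — each down a 2nd from the last.
From D5 the diatonic shape gives D5 E5 C5.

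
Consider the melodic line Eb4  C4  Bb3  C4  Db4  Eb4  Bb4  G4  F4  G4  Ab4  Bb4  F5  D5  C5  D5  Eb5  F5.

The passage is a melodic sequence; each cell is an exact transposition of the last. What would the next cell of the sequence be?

C6 A5 G5 A5 Bb5 C6

The 6-note cells begin on Eb4, Bb4, F5 — each up a 5th from the last.
From C6 the exact shape gives C6 A5 G5 A5 Bb5 C6.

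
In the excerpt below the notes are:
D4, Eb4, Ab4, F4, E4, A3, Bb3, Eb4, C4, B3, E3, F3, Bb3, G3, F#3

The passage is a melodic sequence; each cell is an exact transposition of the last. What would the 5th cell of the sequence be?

Taking 5-note groups, the heads are D4, A3, E3: the pattern moves down a 4th.
Extending down a 4th: B2 → F#2.
Statement 5 starts on F#2 and keeps the same exact contour: F#2 G2 C3 A2 G#2.

F#2 G2 C3 A2 G#2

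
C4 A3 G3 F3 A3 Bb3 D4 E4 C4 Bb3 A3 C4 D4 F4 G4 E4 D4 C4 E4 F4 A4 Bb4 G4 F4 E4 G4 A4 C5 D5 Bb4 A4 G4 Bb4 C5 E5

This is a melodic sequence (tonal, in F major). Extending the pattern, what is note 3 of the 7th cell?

With 7-note cells, note 3 of each statement runs G3, Bb3, D4, F4, A4.
Extending up a 3rd: C5 → E5.

E5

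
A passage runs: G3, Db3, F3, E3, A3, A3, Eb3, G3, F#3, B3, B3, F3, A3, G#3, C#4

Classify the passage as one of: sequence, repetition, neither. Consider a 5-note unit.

sequence

Each 5-note cell is the previous one transposed up a 2nd.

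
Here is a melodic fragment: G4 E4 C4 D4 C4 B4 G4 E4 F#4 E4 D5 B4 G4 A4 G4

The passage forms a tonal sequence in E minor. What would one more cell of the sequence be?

The 5-note cells begin on G4, B4, D5 — each up a 3rd from the last.
Statement 4 starts on F#5 and keeps the same diatonic contour: F#5 D5 B4 C5 B4.

F#5 D5 B4 C5 B4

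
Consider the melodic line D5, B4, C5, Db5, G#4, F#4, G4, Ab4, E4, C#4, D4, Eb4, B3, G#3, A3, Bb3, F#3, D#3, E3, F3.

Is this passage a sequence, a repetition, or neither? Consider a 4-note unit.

Note 1 of cell 2 is G#4; if this were a sequence it would be A4. No unit length gives a consistent transposition pattern.

neither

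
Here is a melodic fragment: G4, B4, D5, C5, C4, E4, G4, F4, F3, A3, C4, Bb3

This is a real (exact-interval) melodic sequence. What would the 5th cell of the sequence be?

With a 4-note motive the entries are G4, C4, F3, each down a 5th from the previous.
Continuing the starts: Bb2 → Eb2.
From Eb2 the exact shape gives Eb2 G2 Bb2 Ab2.

Eb2 G2 Bb2 Ab2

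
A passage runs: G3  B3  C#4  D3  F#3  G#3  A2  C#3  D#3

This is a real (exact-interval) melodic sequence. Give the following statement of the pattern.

With a 3-note motive the entries are G3, D3, A2, each down a 4th from the previous.
Statement 4 starts on E2 and keeps the same exact contour: E2 G#2 A#2.

E2 G#2 A#2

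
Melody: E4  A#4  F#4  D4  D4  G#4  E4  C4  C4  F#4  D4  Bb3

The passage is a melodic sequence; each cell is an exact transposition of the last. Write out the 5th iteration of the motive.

Ab3 D4 Bb3 Gb3

With a 4-note motive the entries are E4, D4, C4, each down a 2nd from the previous.
Continuing the starts: Bb3 → Ab3.
Statement 5 starts on Ab3 and keeps the same exact contour: Ab3 D4 Bb3 Gb3.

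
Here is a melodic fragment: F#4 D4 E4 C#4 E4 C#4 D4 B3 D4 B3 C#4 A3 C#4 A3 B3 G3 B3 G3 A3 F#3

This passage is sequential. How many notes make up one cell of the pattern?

4

There are 20 notes; a 4-note unit gives 5 cells:
F#4 D4 E4 C#4 | E4 C#4 D4 B3 | D4 B3 C#4 A3 | C#4 A3 B3 G3 | B3 G3 A3 F#3
Every group is a transposition down a 2nd of the one before; no shorter unit works.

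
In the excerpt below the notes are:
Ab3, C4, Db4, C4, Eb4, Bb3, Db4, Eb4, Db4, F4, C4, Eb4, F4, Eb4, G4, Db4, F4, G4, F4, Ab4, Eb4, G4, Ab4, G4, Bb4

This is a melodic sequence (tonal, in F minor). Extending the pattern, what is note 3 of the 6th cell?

The unit is 5 notes. Position-3 pitches of the 5 shown cells: Db4, Eb4, F4, G4, Ab4.
One more up a 2nd gives Bb4.

Bb4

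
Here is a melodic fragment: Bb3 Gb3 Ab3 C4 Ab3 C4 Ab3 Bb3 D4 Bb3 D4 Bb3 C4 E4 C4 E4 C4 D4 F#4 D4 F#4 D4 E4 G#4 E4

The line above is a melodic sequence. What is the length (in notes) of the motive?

5

25 notes total. Splitting into 5 groups of 5:
Bb3 Gb3 Ab3 C4 Ab3 | C4 Ab3 Bb3 D4 Bb3 | D4 Bb3 C4 E4 C4 | E4 C4 D4 F#4 D4 | F#4 D4 E4 G#4 E4
Every group is a transposition up a 2nd of the one before; no shorter unit works.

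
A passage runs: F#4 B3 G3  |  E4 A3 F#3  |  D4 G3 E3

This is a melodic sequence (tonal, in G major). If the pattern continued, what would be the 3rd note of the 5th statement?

C3

With 3-note cells, note 3 of each statement runs G3, F#3, E3.
Each moves down a 2nd. Continuing: D3 → C3.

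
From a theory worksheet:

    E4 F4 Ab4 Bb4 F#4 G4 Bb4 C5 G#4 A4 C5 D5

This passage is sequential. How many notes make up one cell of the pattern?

4

Try groups of 4 (3 cells in 12 notes):
E4 F4 Ab4 Bb4 | F#4 G4 Bb4 C5 | G#4 A4 C5 D5
Each cell is the previous one up a 2nd — so the unit is 4 notes.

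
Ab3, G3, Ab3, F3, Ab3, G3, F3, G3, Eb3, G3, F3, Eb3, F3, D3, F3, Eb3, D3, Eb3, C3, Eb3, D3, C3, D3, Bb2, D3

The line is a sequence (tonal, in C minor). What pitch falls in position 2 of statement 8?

With 5-note cells, note 2 of each statement runs G3, F3, Eb3, D3, C3.
Each moves down a 2nd. Continuing: Bb2 → Ab2 → G2.

G2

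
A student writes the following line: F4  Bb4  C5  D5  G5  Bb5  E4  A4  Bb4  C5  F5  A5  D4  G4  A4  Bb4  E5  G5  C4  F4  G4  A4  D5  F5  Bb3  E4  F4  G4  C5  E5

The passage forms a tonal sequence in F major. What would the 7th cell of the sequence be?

G3 C4 D4 E4 A4 C5

Taking 6-note groups, the heads are F4, E4, D4, C4, Bb3: the pattern moves down a 2nd.
Extending down a 2nd: A3 → G3.
From G3 the diatonic shape gives G3 C4 D4 E4 A4 C5.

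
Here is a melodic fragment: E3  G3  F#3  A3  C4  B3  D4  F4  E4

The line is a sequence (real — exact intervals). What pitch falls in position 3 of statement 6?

With 3-note cells, note 3 of each statement runs F#3, B3, E4.
Each moves up a 4th. Continuing: A4 → D5 → G5.

G5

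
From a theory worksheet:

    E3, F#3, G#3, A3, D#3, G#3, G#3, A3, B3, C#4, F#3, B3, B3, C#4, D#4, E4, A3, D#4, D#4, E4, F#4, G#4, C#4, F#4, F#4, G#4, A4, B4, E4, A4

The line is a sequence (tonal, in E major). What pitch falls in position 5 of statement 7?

The unit is 6 notes. Position-5 pitches of the 5 shown cells: D#3, F#3, A3, C#4, E4.
Extending up a 3rd: G#4 → B4.

B4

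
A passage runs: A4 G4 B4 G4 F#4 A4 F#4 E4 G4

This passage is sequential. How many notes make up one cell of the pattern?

3

Try groups of 3 (3 cells in 9 notes):
A4 G4 B4 | G4 F#4 A4 | F#4 E4 G4
Each cell is the previous one down a 2nd — so the unit is 3 notes.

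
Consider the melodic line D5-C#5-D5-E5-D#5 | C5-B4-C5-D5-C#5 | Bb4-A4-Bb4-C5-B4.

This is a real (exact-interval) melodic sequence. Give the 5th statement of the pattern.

Gb4 F4 Gb4 Ab4 G4

With a 5-note motive the entries are D5, C5, Bb4, each down a 2nd from the previous.
Carrying on: Ab4 → Gb4.
So cell 5 is Gb4 F4 Gb4 Ab4 G4.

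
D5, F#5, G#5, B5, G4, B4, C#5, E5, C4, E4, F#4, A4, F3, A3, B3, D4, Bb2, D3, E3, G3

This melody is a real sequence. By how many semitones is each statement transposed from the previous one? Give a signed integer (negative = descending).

Unit = 4 notes; the statements start on D5, G4, C4, F3, Bb2, moving down a 5th each time.
D5→G4 is 67 − 74 = -7 semitones.

-7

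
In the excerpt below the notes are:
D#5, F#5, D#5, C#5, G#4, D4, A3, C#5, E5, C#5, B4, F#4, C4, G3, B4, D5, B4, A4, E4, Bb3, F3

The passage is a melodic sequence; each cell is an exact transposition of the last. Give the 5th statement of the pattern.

G4 Bb4 G4 F4 C4 Gb3 Db3

With a 7-note motive the entries are D#5, C#5, B4, each down a 2nd from the previous.
Extending down a 2nd: A4 → G4.
From G4 the exact shape gives G4 Bb4 G4 F4 C4 Gb3 Db3.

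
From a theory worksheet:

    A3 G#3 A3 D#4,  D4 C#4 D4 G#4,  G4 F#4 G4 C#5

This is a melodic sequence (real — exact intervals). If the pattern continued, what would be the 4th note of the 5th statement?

With 4-note cells, note 4 of each statement runs D#4, G#4, C#5.
Each moves up a 4th. Continuing: F#5 → B5.

B5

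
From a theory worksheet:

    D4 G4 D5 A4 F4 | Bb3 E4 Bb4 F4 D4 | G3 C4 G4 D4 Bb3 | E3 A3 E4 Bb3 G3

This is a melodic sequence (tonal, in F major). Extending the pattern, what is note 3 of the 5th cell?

Grouping in 5s, the 3rd note of each cell is D5, Bb4, G4, E4.
One more down a 3rd gives C4.

C4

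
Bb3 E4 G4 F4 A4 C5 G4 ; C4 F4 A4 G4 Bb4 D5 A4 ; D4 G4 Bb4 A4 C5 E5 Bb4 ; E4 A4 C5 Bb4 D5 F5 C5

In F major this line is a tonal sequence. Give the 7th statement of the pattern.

A4 D5 F5 E5 G5 Bb5 F5

The 7-note cells begin on Bb3, C4, D4, E4 — each up a 2nd from the last.
Carrying on: F4 → G4 → A4.
So cell 7 is A4 D5 F5 E5 G5 Bb5 F5.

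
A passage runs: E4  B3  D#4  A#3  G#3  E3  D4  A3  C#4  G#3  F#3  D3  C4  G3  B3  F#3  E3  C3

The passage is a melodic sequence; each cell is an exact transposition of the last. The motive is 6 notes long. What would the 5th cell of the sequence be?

The 6-note cells begin on E4, D4, C4 — each down a 2nd from the last.
Continuing the starts: Bb3 → Ab3.
From Ab3 the exact shape gives Ab3 Eb3 G3 D3 C3 Ab2.

Ab3 Eb3 G3 D3 C3 Ab2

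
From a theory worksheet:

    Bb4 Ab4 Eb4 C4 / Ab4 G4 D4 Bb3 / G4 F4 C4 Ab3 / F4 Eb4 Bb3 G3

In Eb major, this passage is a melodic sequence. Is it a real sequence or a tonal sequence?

Every note is diatonic to Eb major.
Cell 1 has -2 semitones from note 1 to 2, but cell 2 has -1 — the interval quality changes while the contour stays the same, which is the hallmark of a tonal sequence.

tonal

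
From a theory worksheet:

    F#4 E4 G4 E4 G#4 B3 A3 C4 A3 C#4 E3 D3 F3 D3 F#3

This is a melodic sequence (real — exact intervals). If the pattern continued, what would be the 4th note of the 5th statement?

The unit is 5 notes. Position-4 pitches of the 3 shown cells: E4, A3, D3.
Each moves down a 5th. Continuing: G2 → C2.

C2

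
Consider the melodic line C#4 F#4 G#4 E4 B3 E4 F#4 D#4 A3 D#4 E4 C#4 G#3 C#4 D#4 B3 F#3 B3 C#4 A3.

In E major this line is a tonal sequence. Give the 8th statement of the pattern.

C#3 F#3 G#3 E3

With a 4-note motive the entries are C#4, B3, A3, G#3, F#3, each down a 2nd from the previous.
Continuing the starts: E3 → D#3 → C#3.
So cell 8 is C#3 F#3 G#3 E3.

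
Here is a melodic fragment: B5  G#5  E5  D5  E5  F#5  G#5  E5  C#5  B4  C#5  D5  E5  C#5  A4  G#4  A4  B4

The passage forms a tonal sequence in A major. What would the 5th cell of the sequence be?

Unit = 6 notes; the statements start on B5, G#5, E5, moving down a 3rd each time.
Carrying on: C#5 → A4.
So cell 5 is A4 F#4 D4 C#4 D4 E4.

A4 F#4 D4 C#4 D4 E4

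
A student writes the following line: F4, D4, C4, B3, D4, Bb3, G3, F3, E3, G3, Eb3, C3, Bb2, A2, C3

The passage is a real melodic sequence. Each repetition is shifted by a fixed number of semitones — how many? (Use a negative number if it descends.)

The 5-note cells begin on F4, Bb3, Eb3 — each down a 5th from the last.
F4 to Bb3 spans -7 semitones.

-7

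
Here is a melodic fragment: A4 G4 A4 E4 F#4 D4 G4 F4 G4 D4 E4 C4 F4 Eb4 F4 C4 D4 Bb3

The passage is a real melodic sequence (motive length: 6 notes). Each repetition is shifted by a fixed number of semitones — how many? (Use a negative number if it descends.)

-2

The 6-note cells begin on A4, G4, F4 — each down a 2nd from the last.
A4 to G4 spans -2 semitones.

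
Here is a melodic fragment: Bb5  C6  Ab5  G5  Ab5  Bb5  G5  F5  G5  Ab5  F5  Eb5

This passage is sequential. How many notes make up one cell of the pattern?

4

There are 12 notes; a 4-note unit gives 3 cells:
Bb5 C6 Ab5 G5 | Ab5 Bb5 G5 F5 | G5 Ab5 F5 Eb5
Every group is a transposition down a 2nd of the one before; no shorter unit works.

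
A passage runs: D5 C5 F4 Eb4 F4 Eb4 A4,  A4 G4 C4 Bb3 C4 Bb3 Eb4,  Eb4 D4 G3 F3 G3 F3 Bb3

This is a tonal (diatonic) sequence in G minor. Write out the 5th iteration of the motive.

F3 Eb3 A2 G2 A2 G2 C3

With a 7-note motive the entries are D5, A4, Eb4, each down a 4th from the previous.
Continuing the starts: Bb3 → F3.
Statement 5 starts on F3 and keeps the same diatonic contour: F3 Eb3 A2 G2 A2 G2 C3.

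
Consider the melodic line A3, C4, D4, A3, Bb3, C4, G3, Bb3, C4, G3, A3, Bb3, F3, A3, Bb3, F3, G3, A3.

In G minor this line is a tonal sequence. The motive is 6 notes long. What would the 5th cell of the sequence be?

Taking 6-note groups, the heads are A3, G3, F3: the pattern moves down a 2nd.
Extending down a 2nd: Eb3 → D3.
So cell 5 is D3 F3 G3 D3 Eb3 F3.

D3 F3 G3 D3 Eb3 F3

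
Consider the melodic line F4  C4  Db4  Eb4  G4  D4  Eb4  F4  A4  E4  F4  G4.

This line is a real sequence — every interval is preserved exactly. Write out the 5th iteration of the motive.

Unit = 4 notes; the statements start on F4, G4, A4, moving up a 2nd each time.
Continuing the starts: B4 → C#5.
Statement 5 starts on C#5 and keeps the same exact contour: C#5 G#4 A4 B4.

C#5 G#4 A4 B4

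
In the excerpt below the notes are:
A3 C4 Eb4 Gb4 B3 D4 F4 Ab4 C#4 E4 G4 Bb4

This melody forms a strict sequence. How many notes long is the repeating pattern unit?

Try groups of 4 (3 cells in 12 notes):
A3 C4 Eb4 Gb4 | B3 D4 F4 Ab4 | C#4 E4 G4 Bb4
Every group is a transposition up a 2nd of the one before; no shorter unit works.

4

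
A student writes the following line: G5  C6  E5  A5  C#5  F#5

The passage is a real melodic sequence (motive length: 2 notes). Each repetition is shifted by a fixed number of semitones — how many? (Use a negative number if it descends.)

-3

With a 2-note motive the entries are G5, E5, C#5, each down a 3rd from the previous.
Counting half-steps from G5 to E5: -3.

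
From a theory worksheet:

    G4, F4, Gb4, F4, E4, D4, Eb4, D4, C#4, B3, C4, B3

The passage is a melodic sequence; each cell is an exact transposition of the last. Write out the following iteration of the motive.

A#3 G#3 A3 G#3

The 4-note cells begin on G4, E4, C#4 — each down a 3rd from the last.
Statement 4 starts on A#3 and keeps the same exact contour: A#3 G#3 A3 G#3.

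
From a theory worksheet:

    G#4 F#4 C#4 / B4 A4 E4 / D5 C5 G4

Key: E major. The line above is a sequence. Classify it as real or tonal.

Each cell has the same semitone pattern (-2, -5) — intervals are preserved exactly.
And D5 lies outside E major, so the sequence is real rather than tonal.

real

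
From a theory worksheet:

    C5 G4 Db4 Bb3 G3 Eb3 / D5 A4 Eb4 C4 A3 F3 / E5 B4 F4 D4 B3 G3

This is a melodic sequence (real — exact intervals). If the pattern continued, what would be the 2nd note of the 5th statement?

D#5

The unit is 6 notes. Position-2 pitches of the 3 shown cells: G4, A4, B4.
Carrying that up a 2nd forward: C#5 → D#5.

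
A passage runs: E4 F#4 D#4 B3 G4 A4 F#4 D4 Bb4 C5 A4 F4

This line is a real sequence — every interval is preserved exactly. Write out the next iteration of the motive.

Db5 Eb5 C5 Ab4

With a 4-note motive the entries are E4, G4, Bb4, each up a 3rd from the previous.
Statement 4 starts on Db5 and keeps the same exact contour: Db5 Eb5 C5 Ab4.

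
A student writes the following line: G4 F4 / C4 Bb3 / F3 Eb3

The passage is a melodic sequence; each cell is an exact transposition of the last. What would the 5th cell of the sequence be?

The 2-note cells begin on G4, C4, F3 — each down a 5th from the last.
Continuing the starts: Bb2 → Eb2.
From Eb2 the exact shape gives Eb2 Db2.

Eb2 Db2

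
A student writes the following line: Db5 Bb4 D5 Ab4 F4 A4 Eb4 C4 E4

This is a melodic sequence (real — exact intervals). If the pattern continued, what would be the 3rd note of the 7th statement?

Grouping in 3s, the 3rd note of each cell is D5, A4, E4.
Each moves down a 4th. Continuing: B3 → F#3 → C#3 → G#2.

G#2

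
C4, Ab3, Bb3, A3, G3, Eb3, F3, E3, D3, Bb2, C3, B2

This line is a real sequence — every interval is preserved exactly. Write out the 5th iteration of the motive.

E2 C2 D2 C#2

Taking 4-note groups, the heads are C4, G3, D3: the pattern moves down a 4th.
Carrying on: A2 → E2.
Statement 5 starts on E2 and keeps the same exact contour: E2 C2 D2 C#2.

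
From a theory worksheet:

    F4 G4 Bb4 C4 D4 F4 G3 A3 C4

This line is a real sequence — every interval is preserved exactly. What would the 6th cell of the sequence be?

Unit = 3 notes; the statements start on F4, C4, G3, moving down a 4th each time.
Extending down a 4th: D3 → A2 → E2.
So cell 6 is E2 F#2 A2.

E2 F#2 A2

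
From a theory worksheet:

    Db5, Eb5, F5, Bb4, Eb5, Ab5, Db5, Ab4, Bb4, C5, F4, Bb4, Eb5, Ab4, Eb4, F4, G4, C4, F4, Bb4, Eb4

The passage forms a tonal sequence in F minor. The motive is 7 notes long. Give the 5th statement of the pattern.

The 7-note cells begin on Db5, Ab4, Eb4 — each down a 4th from the last.
Extending down a 4th: Bb3 → F3.
Statement 5 starts on F3 and keeps the same diatonic contour: F3 G3 Ab3 Db3 G3 C4 F3.

F3 G3 Ab3 Db3 G3 C4 F3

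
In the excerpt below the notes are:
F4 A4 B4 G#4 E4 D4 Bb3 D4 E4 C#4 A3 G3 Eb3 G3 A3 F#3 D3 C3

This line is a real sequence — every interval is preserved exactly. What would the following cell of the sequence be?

Unit = 6 notes; the statements start on F4, Bb3, Eb3, moving down a 5th each time.
So cell 4 is Ab2 C3 D3 B2 G2 F2.

Ab2 C3 D3 B2 G2 F2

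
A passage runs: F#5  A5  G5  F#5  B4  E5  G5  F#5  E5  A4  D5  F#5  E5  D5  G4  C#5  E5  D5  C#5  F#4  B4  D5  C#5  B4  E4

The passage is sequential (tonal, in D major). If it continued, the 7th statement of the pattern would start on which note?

G4

The 5-note cells begin on F#5, E5, D5, C#5, B4 — each down a 2nd from the last.
Continuing: A4 → G4. Statement 7 starts on G4.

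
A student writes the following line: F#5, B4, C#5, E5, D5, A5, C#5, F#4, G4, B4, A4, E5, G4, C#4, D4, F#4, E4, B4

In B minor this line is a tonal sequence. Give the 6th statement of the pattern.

E3 A2 B2 D3 C#3 G3

The 6-note cells begin on F#5, C#5, G4 — each down a 4th from the last.
Continuing the starts: D4 → A3 → E3.
Statement 6 starts on E3 and keeps the same diatonic contour: E3 A2 B2 D3 C#3 G3.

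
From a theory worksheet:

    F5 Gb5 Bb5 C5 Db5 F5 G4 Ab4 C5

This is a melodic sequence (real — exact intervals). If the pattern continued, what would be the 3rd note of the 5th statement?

With 3-note cells, note 3 of each statement runs Bb5, F5, C5.
Each moves down a 4th. Continuing: G4 → D4.

D4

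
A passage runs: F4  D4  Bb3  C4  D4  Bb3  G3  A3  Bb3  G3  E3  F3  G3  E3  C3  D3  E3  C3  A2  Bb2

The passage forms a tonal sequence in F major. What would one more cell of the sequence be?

C3 A2 F2 G2

With a 4-note motive the entries are F4, D4, Bb3, G3, E3, each down a 3rd from the previous.
So cell 6 is C3 A2 F2 G2.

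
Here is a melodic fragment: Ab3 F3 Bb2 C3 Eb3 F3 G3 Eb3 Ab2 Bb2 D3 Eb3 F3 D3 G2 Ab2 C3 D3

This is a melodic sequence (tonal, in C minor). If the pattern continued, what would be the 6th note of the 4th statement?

Grouping in 6s, the 6th note of each cell is F3, Eb3, D3.
One more down a 2nd gives C3.

C3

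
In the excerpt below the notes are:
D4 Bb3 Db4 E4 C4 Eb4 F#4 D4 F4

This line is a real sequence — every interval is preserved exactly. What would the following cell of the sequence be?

G#4 E4 G4

The 3-note cells begin on D4, E4, F#4 — each up a 2nd from the last.
Statement 4 starts on G#4 and keeps the same exact contour: G#4 E4 G4.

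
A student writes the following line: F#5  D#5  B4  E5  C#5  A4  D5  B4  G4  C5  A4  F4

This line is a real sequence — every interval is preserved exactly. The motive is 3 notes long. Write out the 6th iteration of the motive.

Ab4 F4 Db4

The 3-note cells begin on F#5, E5, D5, C5 — each down a 2nd from the last.
Extending down a 2nd: Bb4 → Ab4.
Statement 6 starts on Ab4 and keeps the same exact contour: Ab4 F4 Db4.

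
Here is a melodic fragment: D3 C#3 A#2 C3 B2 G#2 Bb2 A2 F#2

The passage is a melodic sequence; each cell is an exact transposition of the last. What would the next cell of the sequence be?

Unit = 3 notes; the statements start on D3, C3, Bb2, moving down a 2nd each time.
Statement 4 starts on Ab2 and keeps the same exact contour: Ab2 G2 E2.

Ab2 G2 E2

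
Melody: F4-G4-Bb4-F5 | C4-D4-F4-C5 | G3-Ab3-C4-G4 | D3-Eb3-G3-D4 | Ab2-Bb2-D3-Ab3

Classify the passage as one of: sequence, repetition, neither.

sequence

Each 4-note cell is the previous one transposed down a 4th.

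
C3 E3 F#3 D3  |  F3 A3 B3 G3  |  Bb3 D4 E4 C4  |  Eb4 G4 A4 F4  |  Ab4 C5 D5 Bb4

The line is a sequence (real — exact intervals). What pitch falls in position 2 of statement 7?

Grouping in 4s, the 2nd note of each cell is E3, A3, D4, G4, C5.
Each moves up a 4th. Continuing: F5 → Bb5.

Bb5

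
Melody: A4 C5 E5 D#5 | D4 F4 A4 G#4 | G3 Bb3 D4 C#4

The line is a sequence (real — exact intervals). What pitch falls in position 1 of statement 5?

Grouping in 4s, the 1st note of each cell is A4, D4, G3.
Each moves down a 5th. Continuing: C3 → F2.

F2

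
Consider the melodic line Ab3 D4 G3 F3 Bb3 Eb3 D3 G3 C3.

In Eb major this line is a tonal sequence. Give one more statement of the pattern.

Unit = 3 notes; the statements start on Ab3, F3, D3, moving down a 3rd each time.
So cell 4 is Bb2 Eb3 Ab2.

Bb2 Eb3 Ab2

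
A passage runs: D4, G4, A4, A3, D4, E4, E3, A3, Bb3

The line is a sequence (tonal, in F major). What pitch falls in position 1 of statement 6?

Grouping in 3s, the 1st note of each cell is D4, A3, E3.
Extending down a 4th: Bb2 → F2 → C2.

C2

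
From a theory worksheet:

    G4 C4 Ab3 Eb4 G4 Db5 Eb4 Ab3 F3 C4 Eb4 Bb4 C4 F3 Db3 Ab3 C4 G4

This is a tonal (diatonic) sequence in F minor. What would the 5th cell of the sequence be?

F3 Bb2 G2 Db3 F3 C4

With a 6-note motive the entries are G4, Eb4, C4, each down a 3rd from the previous.
Continuing the starts: Ab3 → F3.
So cell 5 is F3 Bb2 G2 Db3 F3 C4.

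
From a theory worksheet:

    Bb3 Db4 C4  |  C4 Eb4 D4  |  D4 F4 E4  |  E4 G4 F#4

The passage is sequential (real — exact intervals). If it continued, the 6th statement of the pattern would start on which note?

The 3-note cells begin on Bb3, C4, D4, E4 — each up a 2nd from the last.
Continuing: F#4 → G#4. Statement 6 starts on G#4.

G#4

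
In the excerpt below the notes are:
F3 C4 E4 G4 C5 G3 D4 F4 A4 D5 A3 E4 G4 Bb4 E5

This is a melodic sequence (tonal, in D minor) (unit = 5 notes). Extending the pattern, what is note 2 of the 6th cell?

With 5-note cells, note 2 of each statement runs C4, D4, E4.
Carrying that up a 2nd forward: F4 → G4 → A4.

A4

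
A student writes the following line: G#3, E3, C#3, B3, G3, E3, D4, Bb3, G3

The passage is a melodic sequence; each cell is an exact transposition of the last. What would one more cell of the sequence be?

Unit = 3 notes; the statements start on G#3, B3, D4, moving up a 3rd each time.
From F4 the exact shape gives F4 Db4 Bb3.

F4 Db4 Bb3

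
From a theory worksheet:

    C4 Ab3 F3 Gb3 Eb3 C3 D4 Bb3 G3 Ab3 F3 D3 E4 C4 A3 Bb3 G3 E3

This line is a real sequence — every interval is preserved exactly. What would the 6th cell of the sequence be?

Taking 6-note groups, the heads are C4, D4, E4: the pattern moves up a 2nd.
Continuing the starts: F#4 → G#4 → A#4.
Statement 6 starts on A#4 and keeps the same exact contour: A#4 F#4 D#4 E4 C#4 A#3.

A#4 F#4 D#4 E4 C#4 A#3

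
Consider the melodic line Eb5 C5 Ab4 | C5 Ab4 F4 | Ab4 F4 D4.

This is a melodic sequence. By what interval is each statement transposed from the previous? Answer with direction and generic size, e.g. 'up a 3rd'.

down a 3rd

Taking 3-note groups, the heads are Eb5, C5, Ab4: the pattern moves down a 3rd.
From Eb5 to C5: down a 3rd.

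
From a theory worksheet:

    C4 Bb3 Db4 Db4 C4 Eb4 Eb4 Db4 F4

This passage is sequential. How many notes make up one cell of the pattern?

Try groups of 3 (3 cells in 9 notes):
C4 Bb3 Db4 | Db4 C4 Eb4 | Eb4 Db4 F4
Every group is a transposition up a 2nd of the one before; no shorter unit works.

3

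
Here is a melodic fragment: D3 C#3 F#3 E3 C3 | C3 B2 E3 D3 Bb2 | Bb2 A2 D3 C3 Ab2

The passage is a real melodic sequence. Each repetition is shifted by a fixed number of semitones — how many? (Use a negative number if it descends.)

-2

With a 5-note motive the entries are D3, C3, Bb2, each down a 2nd from the previous.
D3 to C3 spans -2 semitones.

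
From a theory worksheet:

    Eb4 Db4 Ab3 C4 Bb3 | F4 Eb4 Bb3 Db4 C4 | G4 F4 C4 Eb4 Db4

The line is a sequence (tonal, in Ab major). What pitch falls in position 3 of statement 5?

The unit is 5 notes. Position-3 pitches of the 3 shown cells: Ab3, Bb3, C4.
Carrying that up a 2nd forward: Db4 → Eb4.

Eb4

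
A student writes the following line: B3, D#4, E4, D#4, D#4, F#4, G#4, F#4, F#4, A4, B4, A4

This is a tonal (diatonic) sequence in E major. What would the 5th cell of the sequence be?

Unit = 4 notes; the statements start on B3, D#4, F#4, moving up a 3rd each time.
Extending up a 3rd: A4 → C#5.
Statement 5 starts on C#5 and keeps the same diatonic contour: C#5 E5 F#5 E5.

C#5 E5 F#5 E5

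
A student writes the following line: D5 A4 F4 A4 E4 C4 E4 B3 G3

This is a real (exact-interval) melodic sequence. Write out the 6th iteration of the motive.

The 3-note cells begin on D5, A4, E4 — each down a 4th from the last.
Extending down a 4th: B3 → F#3 → C#3.
So cell 6 is C#3 G#2 E2.

C#3 G#2 E2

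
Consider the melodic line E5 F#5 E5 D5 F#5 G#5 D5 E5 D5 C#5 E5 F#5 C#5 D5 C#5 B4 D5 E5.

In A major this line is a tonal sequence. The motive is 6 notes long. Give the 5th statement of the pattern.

A4 B4 A4 G#4 B4 C#5

Taking 6-note groups, the heads are E5, D5, C#5: the pattern moves down a 2nd.
Extending down a 2nd: B4 → A4.
So cell 5 is A4 B4 A4 G#4 B4 C#5.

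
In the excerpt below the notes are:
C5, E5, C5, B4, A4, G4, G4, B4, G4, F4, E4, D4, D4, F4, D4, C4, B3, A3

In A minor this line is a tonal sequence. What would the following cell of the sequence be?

A3 C4 A3 G3 F3 E3

Taking 6-note groups, the heads are C5, G4, D4: the pattern moves down a 4th.
From A3 the diatonic shape gives A3 C4 A3 G3 F3 E3.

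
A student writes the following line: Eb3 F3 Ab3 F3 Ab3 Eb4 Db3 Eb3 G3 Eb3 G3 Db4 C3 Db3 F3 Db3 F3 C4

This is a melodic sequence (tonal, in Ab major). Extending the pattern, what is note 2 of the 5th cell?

Bb2

Grouping in 6s, the 2nd note of each cell is F3, Eb3, Db3.
Extending down a 2nd: C3 → Bb2.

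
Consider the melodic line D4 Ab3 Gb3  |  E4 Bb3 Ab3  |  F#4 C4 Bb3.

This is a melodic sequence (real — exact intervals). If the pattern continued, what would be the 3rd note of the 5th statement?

D4

With 3-note cells, note 3 of each statement runs Gb3, Ab3, Bb3.
Each moves up a 2nd. Continuing: C4 → D4.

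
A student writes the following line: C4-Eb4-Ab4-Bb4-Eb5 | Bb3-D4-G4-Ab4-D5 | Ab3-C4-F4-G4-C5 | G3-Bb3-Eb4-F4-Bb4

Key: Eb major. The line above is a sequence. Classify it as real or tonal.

Every note is diatonic to Eb major.
Cell 1 has +3 semitones from note 1 to 2, but cell 2 has +4 — the interval quality changes while the contour stays the same, which is the hallmark of a tonal sequence.

tonal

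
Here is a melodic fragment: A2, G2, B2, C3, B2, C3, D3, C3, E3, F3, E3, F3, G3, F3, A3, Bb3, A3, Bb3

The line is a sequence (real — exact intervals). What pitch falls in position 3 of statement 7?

Grouping in 6s, the 3rd note of each cell is B2, E3, A3.
Extending up a 4th: D4 → G4 → C5 → F5.

F5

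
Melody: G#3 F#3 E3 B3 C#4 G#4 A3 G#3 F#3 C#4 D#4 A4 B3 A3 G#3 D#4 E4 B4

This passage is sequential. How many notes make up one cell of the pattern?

18 notes total. Splitting into 3 groups of 6:
G#3 F#3 E3 B3 C#4 G#4 | A3 G#3 F#3 C#4 D#4 A4 | B3 A3 G#3 D#4 E4 B4
That's a consistent up a 2nd shift per cell, and no other grouping gives one.

6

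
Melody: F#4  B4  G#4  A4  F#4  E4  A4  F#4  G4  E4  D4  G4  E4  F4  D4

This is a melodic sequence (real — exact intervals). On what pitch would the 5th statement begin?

Bb3

With a 5-note motive the entries are F#4, E4, D4, each down a 2nd from the previous.
Extending the heads down a 2nd: C4 → Bb3.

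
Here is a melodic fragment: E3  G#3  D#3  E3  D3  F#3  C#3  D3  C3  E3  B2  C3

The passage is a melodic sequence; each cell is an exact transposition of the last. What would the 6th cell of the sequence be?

Gb2 Bb2 F2 Gb2

With a 4-note motive the entries are E3, D3, C3, each down a 2nd from the previous.
Continuing the starts: Bb2 → Ab2 → Gb2.
Statement 6 starts on Gb2 and keeps the same exact contour: Gb2 Bb2 F2 Gb2.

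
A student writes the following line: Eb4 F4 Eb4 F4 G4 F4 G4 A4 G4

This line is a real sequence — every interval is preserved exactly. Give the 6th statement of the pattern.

C#5 D#5 C#5

Taking 3-note groups, the heads are Eb4, F4, G4: the pattern moves up a 2nd.
Continuing the starts: A4 → B4 → C#5.
From C#5 the exact shape gives C#5 D#5 C#5.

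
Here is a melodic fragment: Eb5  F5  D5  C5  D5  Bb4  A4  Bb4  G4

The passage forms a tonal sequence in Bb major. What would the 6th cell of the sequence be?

The 3-note cells begin on Eb5, C5, A4 — each down a 3rd from the last.
Continuing the starts: F4 → D4 → Bb3.
So cell 6 is Bb3 C4 A3.

Bb3 C4 A3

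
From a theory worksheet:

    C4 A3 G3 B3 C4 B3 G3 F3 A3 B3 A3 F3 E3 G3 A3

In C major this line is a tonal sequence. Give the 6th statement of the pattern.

E3 C3 B2 D3 E3

Taking 5-note groups, the heads are C4, B3, A3: the pattern moves down a 2nd.
Continuing the starts: G3 → F3 → E3.
From E3 the diatonic shape gives E3 C3 B2 D3 E3.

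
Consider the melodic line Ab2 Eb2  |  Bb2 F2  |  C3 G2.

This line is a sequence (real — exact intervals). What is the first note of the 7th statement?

Taking 2-note groups, the heads are Ab2, Bb2, C3: the pattern moves up a 2nd.
Continuing: D3 → E3 → F#3 → G#3. Statement 7 starts on G#3.

G#3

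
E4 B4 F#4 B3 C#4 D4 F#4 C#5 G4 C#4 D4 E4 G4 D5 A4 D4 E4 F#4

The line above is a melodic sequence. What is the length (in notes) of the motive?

6

18 notes total. Splitting into 3 groups of 6:
E4 B4 F#4 B3 C#4 D4 | F#4 C#5 G4 C#4 D4 E4 | G4 D5 A4 D4 E4 F#4
That's a consistent up a 2nd shift per cell, and no other grouping gives one.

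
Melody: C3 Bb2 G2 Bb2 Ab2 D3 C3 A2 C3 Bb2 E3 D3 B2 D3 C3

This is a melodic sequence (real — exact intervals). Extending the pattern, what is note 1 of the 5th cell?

With 5-note cells, note 1 of each statement runs C3, D3, E3.
Each moves up a 2nd. Continuing: F#3 → G#3.

G#3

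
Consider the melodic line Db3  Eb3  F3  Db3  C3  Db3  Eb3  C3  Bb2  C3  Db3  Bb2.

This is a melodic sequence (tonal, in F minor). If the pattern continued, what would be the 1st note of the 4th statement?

Ab2

With 4-note cells, note 1 of each statement runs Db3, C3, Bb2.
Each moves down a 2nd; the next is Ab2.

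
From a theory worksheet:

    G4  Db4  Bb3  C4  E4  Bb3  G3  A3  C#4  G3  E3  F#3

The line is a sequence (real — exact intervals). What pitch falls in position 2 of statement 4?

E3

With 4-note cells, note 2 of each statement runs Db4, Bb3, G3.
From G3, down a 3rd gives E3.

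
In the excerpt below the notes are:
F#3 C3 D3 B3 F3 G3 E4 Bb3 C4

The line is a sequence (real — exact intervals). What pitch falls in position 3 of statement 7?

The unit is 3 notes. Position-3 pitches of the 3 shown cells: D3, G3, C4.
Each moves up a 4th. Continuing: F4 → Bb4 → Eb5 → Ab5.

Ab5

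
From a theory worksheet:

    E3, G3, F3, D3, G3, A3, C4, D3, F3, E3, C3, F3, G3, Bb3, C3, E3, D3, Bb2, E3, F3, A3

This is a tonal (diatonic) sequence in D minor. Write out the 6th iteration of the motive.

Unit = 7 notes; the statements start on E3, D3, C3, moving down a 2nd each time.
Extending down a 2nd: Bb2 → A2 → G2.
From G2 the diatonic shape gives G2 Bb2 A2 F2 Bb2 C3 E3.

G2 Bb2 A2 F2 Bb2 C3 E3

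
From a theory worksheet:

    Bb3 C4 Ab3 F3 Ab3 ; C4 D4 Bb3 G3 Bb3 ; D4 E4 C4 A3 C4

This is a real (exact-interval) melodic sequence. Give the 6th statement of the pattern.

Taking 5-note groups, the heads are Bb3, C4, D4: the pattern moves up a 2nd.
Extending up a 2nd: E4 → F#4 → G#4.
From G#4 the exact shape gives G#4 A#4 F#4 D#4 F#4.

G#4 A#4 F#4 D#4 F#4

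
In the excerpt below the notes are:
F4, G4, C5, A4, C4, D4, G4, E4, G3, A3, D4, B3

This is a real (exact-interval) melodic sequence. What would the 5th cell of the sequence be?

A2 B2 E3 C#3

Taking 4-note groups, the heads are F4, C4, G3: the pattern moves down a 4th.
Continuing the starts: D3 → A2.
Statement 5 starts on A2 and keeps the same exact contour: A2 B2 E3 C#3.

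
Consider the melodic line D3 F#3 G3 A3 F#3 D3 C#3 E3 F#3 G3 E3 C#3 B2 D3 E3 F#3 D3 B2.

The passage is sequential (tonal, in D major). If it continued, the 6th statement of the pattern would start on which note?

F#2

With a 6-note motive the entries are D3, C#3, B2, each down a 2nd from the previous.
Continuing: A2 → G2 → F#2. Statement 6 starts on F#2.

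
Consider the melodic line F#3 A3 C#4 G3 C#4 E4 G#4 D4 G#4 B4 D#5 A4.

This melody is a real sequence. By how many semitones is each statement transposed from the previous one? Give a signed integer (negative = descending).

Taking 4-note groups, the heads are F#3, C#4, G#4: the pattern moves up a 5th.
F#3 to C#4 spans +7 semitones.

7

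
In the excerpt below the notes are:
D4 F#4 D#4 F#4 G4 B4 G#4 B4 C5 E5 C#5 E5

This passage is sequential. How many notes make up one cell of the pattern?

4

Try groups of 4 (3 cells in 12 notes):
D4 F#4 D#4 F#4 | G4 B4 G#4 B4 | C5 E5 C#5 E5
Every group is a transposition up a 4th of the one before; no shorter unit works.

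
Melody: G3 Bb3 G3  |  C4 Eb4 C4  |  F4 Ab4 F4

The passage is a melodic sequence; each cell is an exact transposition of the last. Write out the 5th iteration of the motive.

Unit = 3 notes; the statements start on G3, C4, F4, moving up a 4th each time.
Extending up a 4th: Bb4 → Eb5.
So cell 5 is Eb5 Gb5 Eb5.

Eb5 Gb5 Eb5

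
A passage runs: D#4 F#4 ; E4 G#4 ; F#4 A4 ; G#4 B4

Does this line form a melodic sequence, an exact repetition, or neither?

sequence

Each 2-note cell is the previous one transposed up a 2nd.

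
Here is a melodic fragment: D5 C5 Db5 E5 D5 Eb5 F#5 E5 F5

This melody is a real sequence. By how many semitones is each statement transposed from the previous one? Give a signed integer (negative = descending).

With a 3-note motive the entries are D5, E5, F#5, each up a 2nd from the previous.
Counting half-steps from D5 to E5: 2.

2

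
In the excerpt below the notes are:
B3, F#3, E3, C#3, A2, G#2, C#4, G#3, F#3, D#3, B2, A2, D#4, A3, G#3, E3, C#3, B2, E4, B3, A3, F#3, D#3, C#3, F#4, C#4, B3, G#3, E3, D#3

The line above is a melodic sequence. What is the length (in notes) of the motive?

There are 30 notes; a 6-note unit gives 5 cells:
B3 F#3 E3 C#3 A2 G#2 | C#4 G#3 F#3 D#3 B2 A2 | D#4 A3 G#3 E3 C#3 B2 | E4 B3 A3 F#3 D#3 C#3 | F#4 C#4 B3 G#3 E3 D#3
That's a consistent up a 2nd shift per cell, and no other grouping gives one.

6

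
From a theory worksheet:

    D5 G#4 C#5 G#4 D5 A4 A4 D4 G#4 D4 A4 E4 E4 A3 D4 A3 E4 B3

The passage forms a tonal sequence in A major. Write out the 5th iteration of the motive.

F#3 B2 E3 B2 F#3 C#3

Unit = 6 notes; the statements start on D5, A4, E4, moving down a 4th each time.
Carrying on: B3 → F#3.
So cell 5 is F#3 B2 E3 B2 F#3 C#3.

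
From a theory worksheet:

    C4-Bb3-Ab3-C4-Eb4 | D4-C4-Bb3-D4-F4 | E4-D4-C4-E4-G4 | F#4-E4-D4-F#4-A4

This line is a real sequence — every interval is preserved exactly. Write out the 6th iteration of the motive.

A#4 G#4 F#4 A#4 C#5

The 5-note cells begin on C4, D4, E4, F#4 — each up a 2nd from the last.
Continuing the starts: G#4 → A#4.
From A#4 the exact shape gives A#4 G#4 F#4 A#4 C#5.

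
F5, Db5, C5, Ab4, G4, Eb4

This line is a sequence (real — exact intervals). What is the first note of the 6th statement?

E3

With a 2-note motive the entries are F5, C5, G4, each down a 4th from the previous.
Continuing: D4 → A3 → E3. Statement 6 starts on E3.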